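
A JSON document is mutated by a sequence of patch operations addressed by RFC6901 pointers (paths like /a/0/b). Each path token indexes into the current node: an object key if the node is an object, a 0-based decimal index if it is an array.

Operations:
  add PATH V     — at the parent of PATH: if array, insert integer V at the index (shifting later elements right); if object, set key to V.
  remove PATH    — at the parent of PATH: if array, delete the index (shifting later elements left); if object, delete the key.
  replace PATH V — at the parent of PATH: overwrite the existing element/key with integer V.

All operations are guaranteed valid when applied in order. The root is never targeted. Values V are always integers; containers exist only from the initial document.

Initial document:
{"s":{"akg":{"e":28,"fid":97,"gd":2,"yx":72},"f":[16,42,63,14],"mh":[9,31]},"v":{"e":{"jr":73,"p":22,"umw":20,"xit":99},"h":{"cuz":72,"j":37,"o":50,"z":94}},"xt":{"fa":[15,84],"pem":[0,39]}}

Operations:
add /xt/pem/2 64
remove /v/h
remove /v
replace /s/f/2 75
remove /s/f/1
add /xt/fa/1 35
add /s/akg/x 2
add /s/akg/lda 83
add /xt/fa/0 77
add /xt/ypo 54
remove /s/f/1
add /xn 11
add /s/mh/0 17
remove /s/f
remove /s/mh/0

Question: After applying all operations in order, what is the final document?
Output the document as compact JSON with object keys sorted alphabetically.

Answer: {"s":{"akg":{"e":28,"fid":97,"gd":2,"lda":83,"x":2,"yx":72},"mh":[9,31]},"xn":11,"xt":{"fa":[77,15,35,84],"pem":[0,39,64],"ypo":54}}

Derivation:
After op 1 (add /xt/pem/2 64): {"s":{"akg":{"e":28,"fid":97,"gd":2,"yx":72},"f":[16,42,63,14],"mh":[9,31]},"v":{"e":{"jr":73,"p":22,"umw":20,"xit":99},"h":{"cuz":72,"j":37,"o":50,"z":94}},"xt":{"fa":[15,84],"pem":[0,39,64]}}
After op 2 (remove /v/h): {"s":{"akg":{"e":28,"fid":97,"gd":2,"yx":72},"f":[16,42,63,14],"mh":[9,31]},"v":{"e":{"jr":73,"p":22,"umw":20,"xit":99}},"xt":{"fa":[15,84],"pem":[0,39,64]}}
After op 3 (remove /v): {"s":{"akg":{"e":28,"fid":97,"gd":2,"yx":72},"f":[16,42,63,14],"mh":[9,31]},"xt":{"fa":[15,84],"pem":[0,39,64]}}
After op 4 (replace /s/f/2 75): {"s":{"akg":{"e":28,"fid":97,"gd":2,"yx":72},"f":[16,42,75,14],"mh":[9,31]},"xt":{"fa":[15,84],"pem":[0,39,64]}}
After op 5 (remove /s/f/1): {"s":{"akg":{"e":28,"fid":97,"gd":2,"yx":72},"f":[16,75,14],"mh":[9,31]},"xt":{"fa":[15,84],"pem":[0,39,64]}}
After op 6 (add /xt/fa/1 35): {"s":{"akg":{"e":28,"fid":97,"gd":2,"yx":72},"f":[16,75,14],"mh":[9,31]},"xt":{"fa":[15,35,84],"pem":[0,39,64]}}
After op 7 (add /s/akg/x 2): {"s":{"akg":{"e":28,"fid":97,"gd":2,"x":2,"yx":72},"f":[16,75,14],"mh":[9,31]},"xt":{"fa":[15,35,84],"pem":[0,39,64]}}
After op 8 (add /s/akg/lda 83): {"s":{"akg":{"e":28,"fid":97,"gd":2,"lda":83,"x":2,"yx":72},"f":[16,75,14],"mh":[9,31]},"xt":{"fa":[15,35,84],"pem":[0,39,64]}}
After op 9 (add /xt/fa/0 77): {"s":{"akg":{"e":28,"fid":97,"gd":2,"lda":83,"x":2,"yx":72},"f":[16,75,14],"mh":[9,31]},"xt":{"fa":[77,15,35,84],"pem":[0,39,64]}}
After op 10 (add /xt/ypo 54): {"s":{"akg":{"e":28,"fid":97,"gd":2,"lda":83,"x":2,"yx":72},"f":[16,75,14],"mh":[9,31]},"xt":{"fa":[77,15,35,84],"pem":[0,39,64],"ypo":54}}
After op 11 (remove /s/f/1): {"s":{"akg":{"e":28,"fid":97,"gd":2,"lda":83,"x":2,"yx":72},"f":[16,14],"mh":[9,31]},"xt":{"fa":[77,15,35,84],"pem":[0,39,64],"ypo":54}}
After op 12 (add /xn 11): {"s":{"akg":{"e":28,"fid":97,"gd":2,"lda":83,"x":2,"yx":72},"f":[16,14],"mh":[9,31]},"xn":11,"xt":{"fa":[77,15,35,84],"pem":[0,39,64],"ypo":54}}
After op 13 (add /s/mh/0 17): {"s":{"akg":{"e":28,"fid":97,"gd":2,"lda":83,"x":2,"yx":72},"f":[16,14],"mh":[17,9,31]},"xn":11,"xt":{"fa":[77,15,35,84],"pem":[0,39,64],"ypo":54}}
After op 14 (remove /s/f): {"s":{"akg":{"e":28,"fid":97,"gd":2,"lda":83,"x":2,"yx":72},"mh":[17,9,31]},"xn":11,"xt":{"fa":[77,15,35,84],"pem":[0,39,64],"ypo":54}}
After op 15 (remove /s/mh/0): {"s":{"akg":{"e":28,"fid":97,"gd":2,"lda":83,"x":2,"yx":72},"mh":[9,31]},"xn":11,"xt":{"fa":[77,15,35,84],"pem":[0,39,64],"ypo":54}}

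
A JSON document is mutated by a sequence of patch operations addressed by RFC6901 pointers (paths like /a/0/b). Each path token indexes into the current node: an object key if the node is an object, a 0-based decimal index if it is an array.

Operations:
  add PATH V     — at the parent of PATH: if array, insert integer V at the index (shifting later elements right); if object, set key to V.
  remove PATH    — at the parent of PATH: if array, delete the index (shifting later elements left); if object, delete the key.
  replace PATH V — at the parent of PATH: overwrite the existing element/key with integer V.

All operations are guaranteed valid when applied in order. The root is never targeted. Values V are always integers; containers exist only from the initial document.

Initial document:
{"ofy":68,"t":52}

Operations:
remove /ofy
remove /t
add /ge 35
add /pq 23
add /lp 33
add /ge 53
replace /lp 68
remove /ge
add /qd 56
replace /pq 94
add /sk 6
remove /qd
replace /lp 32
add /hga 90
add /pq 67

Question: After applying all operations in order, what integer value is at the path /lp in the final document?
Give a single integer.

Answer: 32

Derivation:
After op 1 (remove /ofy): {"t":52}
After op 2 (remove /t): {}
After op 3 (add /ge 35): {"ge":35}
After op 4 (add /pq 23): {"ge":35,"pq":23}
After op 5 (add /lp 33): {"ge":35,"lp":33,"pq":23}
After op 6 (add /ge 53): {"ge":53,"lp":33,"pq":23}
After op 7 (replace /lp 68): {"ge":53,"lp":68,"pq":23}
After op 8 (remove /ge): {"lp":68,"pq":23}
After op 9 (add /qd 56): {"lp":68,"pq":23,"qd":56}
After op 10 (replace /pq 94): {"lp":68,"pq":94,"qd":56}
After op 11 (add /sk 6): {"lp":68,"pq":94,"qd":56,"sk":6}
After op 12 (remove /qd): {"lp":68,"pq":94,"sk":6}
After op 13 (replace /lp 32): {"lp":32,"pq":94,"sk":6}
After op 14 (add /hga 90): {"hga":90,"lp":32,"pq":94,"sk":6}
After op 15 (add /pq 67): {"hga":90,"lp":32,"pq":67,"sk":6}
Value at /lp: 32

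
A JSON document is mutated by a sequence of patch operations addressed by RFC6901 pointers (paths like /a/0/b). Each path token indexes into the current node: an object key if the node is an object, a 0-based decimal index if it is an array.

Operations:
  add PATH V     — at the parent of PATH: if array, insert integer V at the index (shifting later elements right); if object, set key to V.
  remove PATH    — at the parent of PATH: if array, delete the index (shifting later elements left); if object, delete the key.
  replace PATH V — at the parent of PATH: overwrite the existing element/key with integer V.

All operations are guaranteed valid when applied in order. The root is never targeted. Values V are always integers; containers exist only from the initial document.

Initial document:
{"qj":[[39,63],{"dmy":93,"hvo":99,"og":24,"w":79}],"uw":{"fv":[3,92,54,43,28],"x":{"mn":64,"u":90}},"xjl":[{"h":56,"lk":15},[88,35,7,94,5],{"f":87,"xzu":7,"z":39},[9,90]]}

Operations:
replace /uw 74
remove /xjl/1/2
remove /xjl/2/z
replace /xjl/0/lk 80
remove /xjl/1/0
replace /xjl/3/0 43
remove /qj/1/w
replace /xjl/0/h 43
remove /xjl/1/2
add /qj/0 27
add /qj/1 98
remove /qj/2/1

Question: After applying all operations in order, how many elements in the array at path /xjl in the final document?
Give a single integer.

Answer: 4

Derivation:
After op 1 (replace /uw 74): {"qj":[[39,63],{"dmy":93,"hvo":99,"og":24,"w":79}],"uw":74,"xjl":[{"h":56,"lk":15},[88,35,7,94,5],{"f":87,"xzu":7,"z":39},[9,90]]}
After op 2 (remove /xjl/1/2): {"qj":[[39,63],{"dmy":93,"hvo":99,"og":24,"w":79}],"uw":74,"xjl":[{"h":56,"lk":15},[88,35,94,5],{"f":87,"xzu":7,"z":39},[9,90]]}
After op 3 (remove /xjl/2/z): {"qj":[[39,63],{"dmy":93,"hvo":99,"og":24,"w":79}],"uw":74,"xjl":[{"h":56,"lk":15},[88,35,94,5],{"f":87,"xzu":7},[9,90]]}
After op 4 (replace /xjl/0/lk 80): {"qj":[[39,63],{"dmy":93,"hvo":99,"og":24,"w":79}],"uw":74,"xjl":[{"h":56,"lk":80},[88,35,94,5],{"f":87,"xzu":7},[9,90]]}
After op 5 (remove /xjl/1/0): {"qj":[[39,63],{"dmy":93,"hvo":99,"og":24,"w":79}],"uw":74,"xjl":[{"h":56,"lk":80},[35,94,5],{"f":87,"xzu":7},[9,90]]}
After op 6 (replace /xjl/3/0 43): {"qj":[[39,63],{"dmy":93,"hvo":99,"og":24,"w":79}],"uw":74,"xjl":[{"h":56,"lk":80},[35,94,5],{"f":87,"xzu":7},[43,90]]}
After op 7 (remove /qj/1/w): {"qj":[[39,63],{"dmy":93,"hvo":99,"og":24}],"uw":74,"xjl":[{"h":56,"lk":80},[35,94,5],{"f":87,"xzu":7},[43,90]]}
After op 8 (replace /xjl/0/h 43): {"qj":[[39,63],{"dmy":93,"hvo":99,"og":24}],"uw":74,"xjl":[{"h":43,"lk":80},[35,94,5],{"f":87,"xzu":7},[43,90]]}
After op 9 (remove /xjl/1/2): {"qj":[[39,63],{"dmy":93,"hvo":99,"og":24}],"uw":74,"xjl":[{"h":43,"lk":80},[35,94],{"f":87,"xzu":7},[43,90]]}
After op 10 (add /qj/0 27): {"qj":[27,[39,63],{"dmy":93,"hvo":99,"og":24}],"uw":74,"xjl":[{"h":43,"lk":80},[35,94],{"f":87,"xzu":7},[43,90]]}
After op 11 (add /qj/1 98): {"qj":[27,98,[39,63],{"dmy":93,"hvo":99,"og":24}],"uw":74,"xjl":[{"h":43,"lk":80},[35,94],{"f":87,"xzu":7},[43,90]]}
After op 12 (remove /qj/2/1): {"qj":[27,98,[39],{"dmy":93,"hvo":99,"og":24}],"uw":74,"xjl":[{"h":43,"lk":80},[35,94],{"f":87,"xzu":7},[43,90]]}
Size at path /xjl: 4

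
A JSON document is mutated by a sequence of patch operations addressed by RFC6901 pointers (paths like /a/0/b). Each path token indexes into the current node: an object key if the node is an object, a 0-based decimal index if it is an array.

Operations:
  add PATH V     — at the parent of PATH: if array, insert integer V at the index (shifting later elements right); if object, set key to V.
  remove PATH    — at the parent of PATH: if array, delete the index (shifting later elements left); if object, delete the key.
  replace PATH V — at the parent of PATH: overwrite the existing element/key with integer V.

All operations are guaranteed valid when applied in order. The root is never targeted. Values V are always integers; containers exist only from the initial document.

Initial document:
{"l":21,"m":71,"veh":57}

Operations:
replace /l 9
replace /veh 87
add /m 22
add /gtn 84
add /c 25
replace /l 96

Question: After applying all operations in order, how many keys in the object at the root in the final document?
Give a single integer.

Answer: 5

Derivation:
After op 1 (replace /l 9): {"l":9,"m":71,"veh":57}
After op 2 (replace /veh 87): {"l":9,"m":71,"veh":87}
After op 3 (add /m 22): {"l":9,"m":22,"veh":87}
After op 4 (add /gtn 84): {"gtn":84,"l":9,"m":22,"veh":87}
After op 5 (add /c 25): {"c":25,"gtn":84,"l":9,"m":22,"veh":87}
After op 6 (replace /l 96): {"c":25,"gtn":84,"l":96,"m":22,"veh":87}
Size at the root: 5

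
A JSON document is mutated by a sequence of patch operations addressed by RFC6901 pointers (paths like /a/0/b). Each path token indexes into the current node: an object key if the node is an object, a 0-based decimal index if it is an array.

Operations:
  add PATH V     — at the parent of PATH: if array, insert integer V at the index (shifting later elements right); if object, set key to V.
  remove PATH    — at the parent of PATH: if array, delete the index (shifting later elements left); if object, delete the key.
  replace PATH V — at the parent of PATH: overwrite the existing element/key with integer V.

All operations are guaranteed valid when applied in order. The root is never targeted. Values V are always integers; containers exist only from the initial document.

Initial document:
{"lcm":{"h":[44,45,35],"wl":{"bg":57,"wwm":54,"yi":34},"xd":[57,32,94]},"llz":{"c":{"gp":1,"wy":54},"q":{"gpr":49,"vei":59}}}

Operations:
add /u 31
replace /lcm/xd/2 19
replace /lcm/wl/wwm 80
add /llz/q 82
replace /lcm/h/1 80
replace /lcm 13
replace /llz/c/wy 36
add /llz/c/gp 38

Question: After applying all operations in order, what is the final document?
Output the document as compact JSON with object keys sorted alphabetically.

Answer: {"lcm":13,"llz":{"c":{"gp":38,"wy":36},"q":82},"u":31}

Derivation:
After op 1 (add /u 31): {"lcm":{"h":[44,45,35],"wl":{"bg":57,"wwm":54,"yi":34},"xd":[57,32,94]},"llz":{"c":{"gp":1,"wy":54},"q":{"gpr":49,"vei":59}},"u":31}
After op 2 (replace /lcm/xd/2 19): {"lcm":{"h":[44,45,35],"wl":{"bg":57,"wwm":54,"yi":34},"xd":[57,32,19]},"llz":{"c":{"gp":1,"wy":54},"q":{"gpr":49,"vei":59}},"u":31}
After op 3 (replace /lcm/wl/wwm 80): {"lcm":{"h":[44,45,35],"wl":{"bg":57,"wwm":80,"yi":34},"xd":[57,32,19]},"llz":{"c":{"gp":1,"wy":54},"q":{"gpr":49,"vei":59}},"u":31}
After op 4 (add /llz/q 82): {"lcm":{"h":[44,45,35],"wl":{"bg":57,"wwm":80,"yi":34},"xd":[57,32,19]},"llz":{"c":{"gp":1,"wy":54},"q":82},"u":31}
After op 5 (replace /lcm/h/1 80): {"lcm":{"h":[44,80,35],"wl":{"bg":57,"wwm":80,"yi":34},"xd":[57,32,19]},"llz":{"c":{"gp":1,"wy":54},"q":82},"u":31}
After op 6 (replace /lcm 13): {"lcm":13,"llz":{"c":{"gp":1,"wy":54},"q":82},"u":31}
After op 7 (replace /llz/c/wy 36): {"lcm":13,"llz":{"c":{"gp":1,"wy":36},"q":82},"u":31}
After op 8 (add /llz/c/gp 38): {"lcm":13,"llz":{"c":{"gp":38,"wy":36},"q":82},"u":31}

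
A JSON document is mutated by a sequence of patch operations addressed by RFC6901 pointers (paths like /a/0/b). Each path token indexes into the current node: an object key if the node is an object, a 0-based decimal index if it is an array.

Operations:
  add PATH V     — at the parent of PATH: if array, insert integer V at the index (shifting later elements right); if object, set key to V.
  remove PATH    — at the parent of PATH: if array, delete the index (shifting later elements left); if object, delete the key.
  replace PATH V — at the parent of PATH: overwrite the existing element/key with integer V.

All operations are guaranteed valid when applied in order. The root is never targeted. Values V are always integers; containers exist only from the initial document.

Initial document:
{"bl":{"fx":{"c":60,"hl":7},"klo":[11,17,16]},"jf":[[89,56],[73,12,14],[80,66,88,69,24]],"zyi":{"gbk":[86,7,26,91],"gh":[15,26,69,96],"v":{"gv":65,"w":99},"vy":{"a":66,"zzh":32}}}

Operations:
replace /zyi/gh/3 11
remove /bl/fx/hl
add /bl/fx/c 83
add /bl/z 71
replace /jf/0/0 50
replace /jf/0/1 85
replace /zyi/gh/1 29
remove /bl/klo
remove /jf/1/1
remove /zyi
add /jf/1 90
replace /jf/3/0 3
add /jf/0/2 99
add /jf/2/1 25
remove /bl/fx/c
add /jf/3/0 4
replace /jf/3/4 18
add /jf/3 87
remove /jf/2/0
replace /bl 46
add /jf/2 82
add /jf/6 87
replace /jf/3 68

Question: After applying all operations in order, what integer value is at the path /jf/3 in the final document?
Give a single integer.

Answer: 68

Derivation:
After op 1 (replace /zyi/gh/3 11): {"bl":{"fx":{"c":60,"hl":7},"klo":[11,17,16]},"jf":[[89,56],[73,12,14],[80,66,88,69,24]],"zyi":{"gbk":[86,7,26,91],"gh":[15,26,69,11],"v":{"gv":65,"w":99},"vy":{"a":66,"zzh":32}}}
After op 2 (remove /bl/fx/hl): {"bl":{"fx":{"c":60},"klo":[11,17,16]},"jf":[[89,56],[73,12,14],[80,66,88,69,24]],"zyi":{"gbk":[86,7,26,91],"gh":[15,26,69,11],"v":{"gv":65,"w":99},"vy":{"a":66,"zzh":32}}}
After op 3 (add /bl/fx/c 83): {"bl":{"fx":{"c":83},"klo":[11,17,16]},"jf":[[89,56],[73,12,14],[80,66,88,69,24]],"zyi":{"gbk":[86,7,26,91],"gh":[15,26,69,11],"v":{"gv":65,"w":99},"vy":{"a":66,"zzh":32}}}
After op 4 (add /bl/z 71): {"bl":{"fx":{"c":83},"klo":[11,17,16],"z":71},"jf":[[89,56],[73,12,14],[80,66,88,69,24]],"zyi":{"gbk":[86,7,26,91],"gh":[15,26,69,11],"v":{"gv":65,"w":99},"vy":{"a":66,"zzh":32}}}
After op 5 (replace /jf/0/0 50): {"bl":{"fx":{"c":83},"klo":[11,17,16],"z":71},"jf":[[50,56],[73,12,14],[80,66,88,69,24]],"zyi":{"gbk":[86,7,26,91],"gh":[15,26,69,11],"v":{"gv":65,"w":99},"vy":{"a":66,"zzh":32}}}
After op 6 (replace /jf/0/1 85): {"bl":{"fx":{"c":83},"klo":[11,17,16],"z":71},"jf":[[50,85],[73,12,14],[80,66,88,69,24]],"zyi":{"gbk":[86,7,26,91],"gh":[15,26,69,11],"v":{"gv":65,"w":99},"vy":{"a":66,"zzh":32}}}
After op 7 (replace /zyi/gh/1 29): {"bl":{"fx":{"c":83},"klo":[11,17,16],"z":71},"jf":[[50,85],[73,12,14],[80,66,88,69,24]],"zyi":{"gbk":[86,7,26,91],"gh":[15,29,69,11],"v":{"gv":65,"w":99},"vy":{"a":66,"zzh":32}}}
After op 8 (remove /bl/klo): {"bl":{"fx":{"c":83},"z":71},"jf":[[50,85],[73,12,14],[80,66,88,69,24]],"zyi":{"gbk":[86,7,26,91],"gh":[15,29,69,11],"v":{"gv":65,"w":99},"vy":{"a":66,"zzh":32}}}
After op 9 (remove /jf/1/1): {"bl":{"fx":{"c":83},"z":71},"jf":[[50,85],[73,14],[80,66,88,69,24]],"zyi":{"gbk":[86,7,26,91],"gh":[15,29,69,11],"v":{"gv":65,"w":99},"vy":{"a":66,"zzh":32}}}
After op 10 (remove /zyi): {"bl":{"fx":{"c":83},"z":71},"jf":[[50,85],[73,14],[80,66,88,69,24]]}
After op 11 (add /jf/1 90): {"bl":{"fx":{"c":83},"z":71},"jf":[[50,85],90,[73,14],[80,66,88,69,24]]}
After op 12 (replace /jf/3/0 3): {"bl":{"fx":{"c":83},"z":71},"jf":[[50,85],90,[73,14],[3,66,88,69,24]]}
After op 13 (add /jf/0/2 99): {"bl":{"fx":{"c":83},"z":71},"jf":[[50,85,99],90,[73,14],[3,66,88,69,24]]}
After op 14 (add /jf/2/1 25): {"bl":{"fx":{"c":83},"z":71},"jf":[[50,85,99],90,[73,25,14],[3,66,88,69,24]]}
After op 15 (remove /bl/fx/c): {"bl":{"fx":{},"z":71},"jf":[[50,85,99],90,[73,25,14],[3,66,88,69,24]]}
After op 16 (add /jf/3/0 4): {"bl":{"fx":{},"z":71},"jf":[[50,85,99],90,[73,25,14],[4,3,66,88,69,24]]}
After op 17 (replace /jf/3/4 18): {"bl":{"fx":{},"z":71},"jf":[[50,85,99],90,[73,25,14],[4,3,66,88,18,24]]}
After op 18 (add /jf/3 87): {"bl":{"fx":{},"z":71},"jf":[[50,85,99],90,[73,25,14],87,[4,3,66,88,18,24]]}
After op 19 (remove /jf/2/0): {"bl":{"fx":{},"z":71},"jf":[[50,85,99],90,[25,14],87,[4,3,66,88,18,24]]}
After op 20 (replace /bl 46): {"bl":46,"jf":[[50,85,99],90,[25,14],87,[4,3,66,88,18,24]]}
After op 21 (add /jf/2 82): {"bl":46,"jf":[[50,85,99],90,82,[25,14],87,[4,3,66,88,18,24]]}
After op 22 (add /jf/6 87): {"bl":46,"jf":[[50,85,99],90,82,[25,14],87,[4,3,66,88,18,24],87]}
After op 23 (replace /jf/3 68): {"bl":46,"jf":[[50,85,99],90,82,68,87,[4,3,66,88,18,24],87]}
Value at /jf/3: 68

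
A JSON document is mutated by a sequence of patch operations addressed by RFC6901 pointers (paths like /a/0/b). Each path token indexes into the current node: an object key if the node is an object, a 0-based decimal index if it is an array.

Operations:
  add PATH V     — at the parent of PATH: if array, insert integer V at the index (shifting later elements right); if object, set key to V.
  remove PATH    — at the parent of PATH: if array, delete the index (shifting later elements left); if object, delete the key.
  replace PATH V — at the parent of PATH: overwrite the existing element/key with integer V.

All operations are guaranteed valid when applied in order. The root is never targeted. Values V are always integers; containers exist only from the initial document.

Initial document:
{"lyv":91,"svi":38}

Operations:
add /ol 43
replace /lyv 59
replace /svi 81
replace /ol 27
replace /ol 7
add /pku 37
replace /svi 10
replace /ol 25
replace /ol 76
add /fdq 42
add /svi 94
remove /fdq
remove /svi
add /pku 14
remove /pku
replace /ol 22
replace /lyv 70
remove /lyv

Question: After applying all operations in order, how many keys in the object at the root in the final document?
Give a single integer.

Answer: 1

Derivation:
After op 1 (add /ol 43): {"lyv":91,"ol":43,"svi":38}
After op 2 (replace /lyv 59): {"lyv":59,"ol":43,"svi":38}
After op 3 (replace /svi 81): {"lyv":59,"ol":43,"svi":81}
After op 4 (replace /ol 27): {"lyv":59,"ol":27,"svi":81}
After op 5 (replace /ol 7): {"lyv":59,"ol":7,"svi":81}
After op 6 (add /pku 37): {"lyv":59,"ol":7,"pku":37,"svi":81}
After op 7 (replace /svi 10): {"lyv":59,"ol":7,"pku":37,"svi":10}
After op 8 (replace /ol 25): {"lyv":59,"ol":25,"pku":37,"svi":10}
After op 9 (replace /ol 76): {"lyv":59,"ol":76,"pku":37,"svi":10}
After op 10 (add /fdq 42): {"fdq":42,"lyv":59,"ol":76,"pku":37,"svi":10}
After op 11 (add /svi 94): {"fdq":42,"lyv":59,"ol":76,"pku":37,"svi":94}
After op 12 (remove /fdq): {"lyv":59,"ol":76,"pku":37,"svi":94}
After op 13 (remove /svi): {"lyv":59,"ol":76,"pku":37}
After op 14 (add /pku 14): {"lyv":59,"ol":76,"pku":14}
After op 15 (remove /pku): {"lyv":59,"ol":76}
After op 16 (replace /ol 22): {"lyv":59,"ol":22}
After op 17 (replace /lyv 70): {"lyv":70,"ol":22}
After op 18 (remove /lyv): {"ol":22}
Size at the root: 1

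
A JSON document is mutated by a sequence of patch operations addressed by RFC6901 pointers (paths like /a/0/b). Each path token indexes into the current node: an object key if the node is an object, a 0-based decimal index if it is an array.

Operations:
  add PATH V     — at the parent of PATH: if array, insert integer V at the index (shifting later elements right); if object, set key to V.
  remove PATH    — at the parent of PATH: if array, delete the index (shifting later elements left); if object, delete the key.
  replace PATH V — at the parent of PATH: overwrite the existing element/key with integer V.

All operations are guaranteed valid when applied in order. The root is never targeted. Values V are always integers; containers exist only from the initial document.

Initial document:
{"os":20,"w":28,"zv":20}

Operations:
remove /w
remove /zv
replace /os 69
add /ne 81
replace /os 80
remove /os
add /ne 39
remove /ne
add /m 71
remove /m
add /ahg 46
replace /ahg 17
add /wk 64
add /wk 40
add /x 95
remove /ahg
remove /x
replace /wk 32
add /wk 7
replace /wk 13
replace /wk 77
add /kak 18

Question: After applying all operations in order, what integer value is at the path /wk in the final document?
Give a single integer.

Answer: 77

Derivation:
After op 1 (remove /w): {"os":20,"zv":20}
After op 2 (remove /zv): {"os":20}
After op 3 (replace /os 69): {"os":69}
After op 4 (add /ne 81): {"ne":81,"os":69}
After op 5 (replace /os 80): {"ne":81,"os":80}
After op 6 (remove /os): {"ne":81}
After op 7 (add /ne 39): {"ne":39}
After op 8 (remove /ne): {}
After op 9 (add /m 71): {"m":71}
After op 10 (remove /m): {}
After op 11 (add /ahg 46): {"ahg":46}
After op 12 (replace /ahg 17): {"ahg":17}
After op 13 (add /wk 64): {"ahg":17,"wk":64}
After op 14 (add /wk 40): {"ahg":17,"wk":40}
After op 15 (add /x 95): {"ahg":17,"wk":40,"x":95}
After op 16 (remove /ahg): {"wk":40,"x":95}
After op 17 (remove /x): {"wk":40}
After op 18 (replace /wk 32): {"wk":32}
After op 19 (add /wk 7): {"wk":7}
After op 20 (replace /wk 13): {"wk":13}
After op 21 (replace /wk 77): {"wk":77}
After op 22 (add /kak 18): {"kak":18,"wk":77}
Value at /wk: 77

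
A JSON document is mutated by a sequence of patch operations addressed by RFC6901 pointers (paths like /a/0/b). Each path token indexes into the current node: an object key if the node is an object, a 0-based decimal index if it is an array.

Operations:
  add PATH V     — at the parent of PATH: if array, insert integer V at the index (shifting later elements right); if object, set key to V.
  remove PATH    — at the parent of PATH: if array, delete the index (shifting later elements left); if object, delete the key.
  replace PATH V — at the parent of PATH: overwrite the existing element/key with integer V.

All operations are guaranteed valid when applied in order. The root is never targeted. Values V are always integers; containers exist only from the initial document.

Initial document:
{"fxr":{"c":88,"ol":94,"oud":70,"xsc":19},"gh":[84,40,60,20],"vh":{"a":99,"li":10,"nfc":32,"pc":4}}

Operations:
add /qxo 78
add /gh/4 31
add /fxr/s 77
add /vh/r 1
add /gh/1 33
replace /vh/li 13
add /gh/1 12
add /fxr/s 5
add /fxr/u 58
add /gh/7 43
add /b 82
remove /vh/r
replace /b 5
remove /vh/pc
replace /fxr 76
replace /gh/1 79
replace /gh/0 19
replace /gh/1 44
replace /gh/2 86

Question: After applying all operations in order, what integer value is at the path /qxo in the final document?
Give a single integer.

After op 1 (add /qxo 78): {"fxr":{"c":88,"ol":94,"oud":70,"xsc":19},"gh":[84,40,60,20],"qxo":78,"vh":{"a":99,"li":10,"nfc":32,"pc":4}}
After op 2 (add /gh/4 31): {"fxr":{"c":88,"ol":94,"oud":70,"xsc":19},"gh":[84,40,60,20,31],"qxo":78,"vh":{"a":99,"li":10,"nfc":32,"pc":4}}
After op 3 (add /fxr/s 77): {"fxr":{"c":88,"ol":94,"oud":70,"s":77,"xsc":19},"gh":[84,40,60,20,31],"qxo":78,"vh":{"a":99,"li":10,"nfc":32,"pc":4}}
After op 4 (add /vh/r 1): {"fxr":{"c":88,"ol":94,"oud":70,"s":77,"xsc":19},"gh":[84,40,60,20,31],"qxo":78,"vh":{"a":99,"li":10,"nfc":32,"pc":4,"r":1}}
After op 5 (add /gh/1 33): {"fxr":{"c":88,"ol":94,"oud":70,"s":77,"xsc":19},"gh":[84,33,40,60,20,31],"qxo":78,"vh":{"a":99,"li":10,"nfc":32,"pc":4,"r":1}}
After op 6 (replace /vh/li 13): {"fxr":{"c":88,"ol":94,"oud":70,"s":77,"xsc":19},"gh":[84,33,40,60,20,31],"qxo":78,"vh":{"a":99,"li":13,"nfc":32,"pc":4,"r":1}}
After op 7 (add /gh/1 12): {"fxr":{"c":88,"ol":94,"oud":70,"s":77,"xsc":19},"gh":[84,12,33,40,60,20,31],"qxo":78,"vh":{"a":99,"li":13,"nfc":32,"pc":4,"r":1}}
After op 8 (add /fxr/s 5): {"fxr":{"c":88,"ol":94,"oud":70,"s":5,"xsc":19},"gh":[84,12,33,40,60,20,31],"qxo":78,"vh":{"a":99,"li":13,"nfc":32,"pc":4,"r":1}}
After op 9 (add /fxr/u 58): {"fxr":{"c":88,"ol":94,"oud":70,"s":5,"u":58,"xsc":19},"gh":[84,12,33,40,60,20,31],"qxo":78,"vh":{"a":99,"li":13,"nfc":32,"pc":4,"r":1}}
After op 10 (add /gh/7 43): {"fxr":{"c":88,"ol":94,"oud":70,"s":5,"u":58,"xsc":19},"gh":[84,12,33,40,60,20,31,43],"qxo":78,"vh":{"a":99,"li":13,"nfc":32,"pc":4,"r":1}}
After op 11 (add /b 82): {"b":82,"fxr":{"c":88,"ol":94,"oud":70,"s":5,"u":58,"xsc":19},"gh":[84,12,33,40,60,20,31,43],"qxo":78,"vh":{"a":99,"li":13,"nfc":32,"pc":4,"r":1}}
After op 12 (remove /vh/r): {"b":82,"fxr":{"c":88,"ol":94,"oud":70,"s":5,"u":58,"xsc":19},"gh":[84,12,33,40,60,20,31,43],"qxo":78,"vh":{"a":99,"li":13,"nfc":32,"pc":4}}
After op 13 (replace /b 5): {"b":5,"fxr":{"c":88,"ol":94,"oud":70,"s":5,"u":58,"xsc":19},"gh":[84,12,33,40,60,20,31,43],"qxo":78,"vh":{"a":99,"li":13,"nfc":32,"pc":4}}
After op 14 (remove /vh/pc): {"b":5,"fxr":{"c":88,"ol":94,"oud":70,"s":5,"u":58,"xsc":19},"gh":[84,12,33,40,60,20,31,43],"qxo":78,"vh":{"a":99,"li":13,"nfc":32}}
After op 15 (replace /fxr 76): {"b":5,"fxr":76,"gh":[84,12,33,40,60,20,31,43],"qxo":78,"vh":{"a":99,"li":13,"nfc":32}}
After op 16 (replace /gh/1 79): {"b":5,"fxr":76,"gh":[84,79,33,40,60,20,31,43],"qxo":78,"vh":{"a":99,"li":13,"nfc":32}}
After op 17 (replace /gh/0 19): {"b":5,"fxr":76,"gh":[19,79,33,40,60,20,31,43],"qxo":78,"vh":{"a":99,"li":13,"nfc":32}}
After op 18 (replace /gh/1 44): {"b":5,"fxr":76,"gh":[19,44,33,40,60,20,31,43],"qxo":78,"vh":{"a":99,"li":13,"nfc":32}}
After op 19 (replace /gh/2 86): {"b":5,"fxr":76,"gh":[19,44,86,40,60,20,31,43],"qxo":78,"vh":{"a":99,"li":13,"nfc":32}}
Value at /qxo: 78

Answer: 78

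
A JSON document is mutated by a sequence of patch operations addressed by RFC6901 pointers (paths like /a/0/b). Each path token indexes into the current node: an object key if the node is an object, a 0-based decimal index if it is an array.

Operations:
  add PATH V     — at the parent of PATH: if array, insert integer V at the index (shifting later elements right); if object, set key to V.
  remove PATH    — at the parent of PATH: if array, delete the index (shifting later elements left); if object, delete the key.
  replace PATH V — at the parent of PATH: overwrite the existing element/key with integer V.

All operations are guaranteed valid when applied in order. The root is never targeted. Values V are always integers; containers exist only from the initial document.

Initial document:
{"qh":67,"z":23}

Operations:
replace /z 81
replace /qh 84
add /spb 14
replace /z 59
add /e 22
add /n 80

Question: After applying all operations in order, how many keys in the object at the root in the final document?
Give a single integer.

After op 1 (replace /z 81): {"qh":67,"z":81}
After op 2 (replace /qh 84): {"qh":84,"z":81}
After op 3 (add /spb 14): {"qh":84,"spb":14,"z":81}
After op 4 (replace /z 59): {"qh":84,"spb":14,"z":59}
After op 5 (add /e 22): {"e":22,"qh":84,"spb":14,"z":59}
After op 6 (add /n 80): {"e":22,"n":80,"qh":84,"spb":14,"z":59}
Size at the root: 5

Answer: 5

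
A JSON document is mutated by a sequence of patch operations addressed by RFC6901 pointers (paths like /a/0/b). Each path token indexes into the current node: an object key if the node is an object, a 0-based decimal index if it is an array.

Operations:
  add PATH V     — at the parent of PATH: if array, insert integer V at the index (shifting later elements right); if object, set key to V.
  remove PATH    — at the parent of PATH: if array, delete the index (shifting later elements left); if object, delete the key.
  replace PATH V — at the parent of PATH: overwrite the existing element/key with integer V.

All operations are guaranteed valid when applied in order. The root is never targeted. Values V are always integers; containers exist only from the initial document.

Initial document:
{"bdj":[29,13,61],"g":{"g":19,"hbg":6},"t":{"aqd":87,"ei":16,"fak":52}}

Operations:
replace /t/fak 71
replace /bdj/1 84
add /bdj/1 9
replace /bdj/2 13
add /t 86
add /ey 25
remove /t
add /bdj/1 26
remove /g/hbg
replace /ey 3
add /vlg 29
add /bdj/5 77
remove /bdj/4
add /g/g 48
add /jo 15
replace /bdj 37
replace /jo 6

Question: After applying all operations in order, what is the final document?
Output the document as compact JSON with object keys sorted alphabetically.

Answer: {"bdj":37,"ey":3,"g":{"g":48},"jo":6,"vlg":29}

Derivation:
After op 1 (replace /t/fak 71): {"bdj":[29,13,61],"g":{"g":19,"hbg":6},"t":{"aqd":87,"ei":16,"fak":71}}
After op 2 (replace /bdj/1 84): {"bdj":[29,84,61],"g":{"g":19,"hbg":6},"t":{"aqd":87,"ei":16,"fak":71}}
After op 3 (add /bdj/1 9): {"bdj":[29,9,84,61],"g":{"g":19,"hbg":6},"t":{"aqd":87,"ei":16,"fak":71}}
After op 4 (replace /bdj/2 13): {"bdj":[29,9,13,61],"g":{"g":19,"hbg":6},"t":{"aqd":87,"ei":16,"fak":71}}
After op 5 (add /t 86): {"bdj":[29,9,13,61],"g":{"g":19,"hbg":6},"t":86}
After op 6 (add /ey 25): {"bdj":[29,9,13,61],"ey":25,"g":{"g":19,"hbg":6},"t":86}
After op 7 (remove /t): {"bdj":[29,9,13,61],"ey":25,"g":{"g":19,"hbg":6}}
After op 8 (add /bdj/1 26): {"bdj":[29,26,9,13,61],"ey":25,"g":{"g":19,"hbg":6}}
After op 9 (remove /g/hbg): {"bdj":[29,26,9,13,61],"ey":25,"g":{"g":19}}
After op 10 (replace /ey 3): {"bdj":[29,26,9,13,61],"ey":3,"g":{"g":19}}
After op 11 (add /vlg 29): {"bdj":[29,26,9,13,61],"ey":3,"g":{"g":19},"vlg":29}
After op 12 (add /bdj/5 77): {"bdj":[29,26,9,13,61,77],"ey":3,"g":{"g":19},"vlg":29}
After op 13 (remove /bdj/4): {"bdj":[29,26,9,13,77],"ey":3,"g":{"g":19},"vlg":29}
After op 14 (add /g/g 48): {"bdj":[29,26,9,13,77],"ey":3,"g":{"g":48},"vlg":29}
After op 15 (add /jo 15): {"bdj":[29,26,9,13,77],"ey":3,"g":{"g":48},"jo":15,"vlg":29}
After op 16 (replace /bdj 37): {"bdj":37,"ey":3,"g":{"g":48},"jo":15,"vlg":29}
After op 17 (replace /jo 6): {"bdj":37,"ey":3,"g":{"g":48},"jo":6,"vlg":29}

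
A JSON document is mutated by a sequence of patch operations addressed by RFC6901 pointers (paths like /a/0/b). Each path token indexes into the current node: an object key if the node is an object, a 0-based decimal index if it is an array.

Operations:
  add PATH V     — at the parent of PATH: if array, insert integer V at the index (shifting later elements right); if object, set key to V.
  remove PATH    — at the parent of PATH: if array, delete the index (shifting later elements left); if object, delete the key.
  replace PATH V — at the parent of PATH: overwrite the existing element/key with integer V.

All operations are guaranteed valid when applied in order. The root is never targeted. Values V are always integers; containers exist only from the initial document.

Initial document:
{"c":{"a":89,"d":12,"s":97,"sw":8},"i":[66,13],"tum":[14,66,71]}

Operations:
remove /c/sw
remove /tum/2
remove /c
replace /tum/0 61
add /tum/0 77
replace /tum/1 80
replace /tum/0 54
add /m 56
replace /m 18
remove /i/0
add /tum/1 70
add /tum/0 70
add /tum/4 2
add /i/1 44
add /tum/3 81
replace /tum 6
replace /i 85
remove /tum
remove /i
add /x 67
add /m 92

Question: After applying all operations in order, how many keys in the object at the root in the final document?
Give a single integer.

After op 1 (remove /c/sw): {"c":{"a":89,"d":12,"s":97},"i":[66,13],"tum":[14,66,71]}
After op 2 (remove /tum/2): {"c":{"a":89,"d":12,"s":97},"i":[66,13],"tum":[14,66]}
After op 3 (remove /c): {"i":[66,13],"tum":[14,66]}
After op 4 (replace /tum/0 61): {"i":[66,13],"tum":[61,66]}
After op 5 (add /tum/0 77): {"i":[66,13],"tum":[77,61,66]}
After op 6 (replace /tum/1 80): {"i":[66,13],"tum":[77,80,66]}
After op 7 (replace /tum/0 54): {"i":[66,13],"tum":[54,80,66]}
After op 8 (add /m 56): {"i":[66,13],"m":56,"tum":[54,80,66]}
After op 9 (replace /m 18): {"i":[66,13],"m":18,"tum":[54,80,66]}
After op 10 (remove /i/0): {"i":[13],"m":18,"tum":[54,80,66]}
After op 11 (add /tum/1 70): {"i":[13],"m":18,"tum":[54,70,80,66]}
After op 12 (add /tum/0 70): {"i":[13],"m":18,"tum":[70,54,70,80,66]}
After op 13 (add /tum/4 2): {"i":[13],"m":18,"tum":[70,54,70,80,2,66]}
After op 14 (add /i/1 44): {"i":[13,44],"m":18,"tum":[70,54,70,80,2,66]}
After op 15 (add /tum/3 81): {"i":[13,44],"m":18,"tum":[70,54,70,81,80,2,66]}
After op 16 (replace /tum 6): {"i":[13,44],"m":18,"tum":6}
After op 17 (replace /i 85): {"i":85,"m":18,"tum":6}
After op 18 (remove /tum): {"i":85,"m":18}
After op 19 (remove /i): {"m":18}
After op 20 (add /x 67): {"m":18,"x":67}
After op 21 (add /m 92): {"m":92,"x":67}
Size at the root: 2

Answer: 2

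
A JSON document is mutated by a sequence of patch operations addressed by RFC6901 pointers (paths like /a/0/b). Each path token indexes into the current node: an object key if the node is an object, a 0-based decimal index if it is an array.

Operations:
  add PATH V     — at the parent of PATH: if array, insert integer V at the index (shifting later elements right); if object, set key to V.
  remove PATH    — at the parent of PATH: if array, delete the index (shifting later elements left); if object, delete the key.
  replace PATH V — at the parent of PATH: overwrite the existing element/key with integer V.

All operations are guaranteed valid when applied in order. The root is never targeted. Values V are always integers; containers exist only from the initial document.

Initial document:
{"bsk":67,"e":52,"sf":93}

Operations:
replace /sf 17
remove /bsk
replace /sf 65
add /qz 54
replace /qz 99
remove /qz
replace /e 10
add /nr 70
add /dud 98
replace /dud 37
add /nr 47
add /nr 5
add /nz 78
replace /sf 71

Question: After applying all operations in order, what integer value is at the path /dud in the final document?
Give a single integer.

After op 1 (replace /sf 17): {"bsk":67,"e":52,"sf":17}
After op 2 (remove /bsk): {"e":52,"sf":17}
After op 3 (replace /sf 65): {"e":52,"sf":65}
After op 4 (add /qz 54): {"e":52,"qz":54,"sf":65}
After op 5 (replace /qz 99): {"e":52,"qz":99,"sf":65}
After op 6 (remove /qz): {"e":52,"sf":65}
After op 7 (replace /e 10): {"e":10,"sf":65}
After op 8 (add /nr 70): {"e":10,"nr":70,"sf":65}
After op 9 (add /dud 98): {"dud":98,"e":10,"nr":70,"sf":65}
After op 10 (replace /dud 37): {"dud":37,"e":10,"nr":70,"sf":65}
After op 11 (add /nr 47): {"dud":37,"e":10,"nr":47,"sf":65}
After op 12 (add /nr 5): {"dud":37,"e":10,"nr":5,"sf":65}
After op 13 (add /nz 78): {"dud":37,"e":10,"nr":5,"nz":78,"sf":65}
After op 14 (replace /sf 71): {"dud":37,"e":10,"nr":5,"nz":78,"sf":71}
Value at /dud: 37

Answer: 37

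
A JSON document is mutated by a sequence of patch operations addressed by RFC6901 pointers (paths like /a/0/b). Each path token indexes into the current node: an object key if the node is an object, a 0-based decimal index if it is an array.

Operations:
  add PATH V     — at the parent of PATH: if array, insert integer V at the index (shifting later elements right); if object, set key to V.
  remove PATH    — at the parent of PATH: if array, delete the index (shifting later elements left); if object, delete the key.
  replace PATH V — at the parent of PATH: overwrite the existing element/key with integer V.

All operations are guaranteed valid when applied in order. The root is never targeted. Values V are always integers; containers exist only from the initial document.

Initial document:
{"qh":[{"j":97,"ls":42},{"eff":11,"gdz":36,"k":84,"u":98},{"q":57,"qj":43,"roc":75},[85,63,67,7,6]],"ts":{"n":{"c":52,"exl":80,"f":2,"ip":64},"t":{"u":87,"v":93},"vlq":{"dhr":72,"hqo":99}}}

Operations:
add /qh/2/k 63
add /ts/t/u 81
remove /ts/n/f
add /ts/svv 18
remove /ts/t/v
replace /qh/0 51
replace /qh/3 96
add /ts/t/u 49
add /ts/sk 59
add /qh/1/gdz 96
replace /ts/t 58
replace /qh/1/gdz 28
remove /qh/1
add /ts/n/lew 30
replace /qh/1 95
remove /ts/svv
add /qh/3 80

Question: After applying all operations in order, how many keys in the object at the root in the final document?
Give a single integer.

After op 1 (add /qh/2/k 63): {"qh":[{"j":97,"ls":42},{"eff":11,"gdz":36,"k":84,"u":98},{"k":63,"q":57,"qj":43,"roc":75},[85,63,67,7,6]],"ts":{"n":{"c":52,"exl":80,"f":2,"ip":64},"t":{"u":87,"v":93},"vlq":{"dhr":72,"hqo":99}}}
After op 2 (add /ts/t/u 81): {"qh":[{"j":97,"ls":42},{"eff":11,"gdz":36,"k":84,"u":98},{"k":63,"q":57,"qj":43,"roc":75},[85,63,67,7,6]],"ts":{"n":{"c":52,"exl":80,"f":2,"ip":64},"t":{"u":81,"v":93},"vlq":{"dhr":72,"hqo":99}}}
After op 3 (remove /ts/n/f): {"qh":[{"j":97,"ls":42},{"eff":11,"gdz":36,"k":84,"u":98},{"k":63,"q":57,"qj":43,"roc":75},[85,63,67,7,6]],"ts":{"n":{"c":52,"exl":80,"ip":64},"t":{"u":81,"v":93},"vlq":{"dhr":72,"hqo":99}}}
After op 4 (add /ts/svv 18): {"qh":[{"j":97,"ls":42},{"eff":11,"gdz":36,"k":84,"u":98},{"k":63,"q":57,"qj":43,"roc":75},[85,63,67,7,6]],"ts":{"n":{"c":52,"exl":80,"ip":64},"svv":18,"t":{"u":81,"v":93},"vlq":{"dhr":72,"hqo":99}}}
After op 5 (remove /ts/t/v): {"qh":[{"j":97,"ls":42},{"eff":11,"gdz":36,"k":84,"u":98},{"k":63,"q":57,"qj":43,"roc":75},[85,63,67,7,6]],"ts":{"n":{"c":52,"exl":80,"ip":64},"svv":18,"t":{"u":81},"vlq":{"dhr":72,"hqo":99}}}
After op 6 (replace /qh/0 51): {"qh":[51,{"eff":11,"gdz":36,"k":84,"u":98},{"k":63,"q":57,"qj":43,"roc":75},[85,63,67,7,6]],"ts":{"n":{"c":52,"exl":80,"ip":64},"svv":18,"t":{"u":81},"vlq":{"dhr":72,"hqo":99}}}
After op 7 (replace /qh/3 96): {"qh":[51,{"eff":11,"gdz":36,"k":84,"u":98},{"k":63,"q":57,"qj":43,"roc":75},96],"ts":{"n":{"c":52,"exl":80,"ip":64},"svv":18,"t":{"u":81},"vlq":{"dhr":72,"hqo":99}}}
After op 8 (add /ts/t/u 49): {"qh":[51,{"eff":11,"gdz":36,"k":84,"u":98},{"k":63,"q":57,"qj":43,"roc":75},96],"ts":{"n":{"c":52,"exl":80,"ip":64},"svv":18,"t":{"u":49},"vlq":{"dhr":72,"hqo":99}}}
After op 9 (add /ts/sk 59): {"qh":[51,{"eff":11,"gdz":36,"k":84,"u":98},{"k":63,"q":57,"qj":43,"roc":75},96],"ts":{"n":{"c":52,"exl":80,"ip":64},"sk":59,"svv":18,"t":{"u":49},"vlq":{"dhr":72,"hqo":99}}}
After op 10 (add /qh/1/gdz 96): {"qh":[51,{"eff":11,"gdz":96,"k":84,"u":98},{"k":63,"q":57,"qj":43,"roc":75},96],"ts":{"n":{"c":52,"exl":80,"ip":64},"sk":59,"svv":18,"t":{"u":49},"vlq":{"dhr":72,"hqo":99}}}
After op 11 (replace /ts/t 58): {"qh":[51,{"eff":11,"gdz":96,"k":84,"u":98},{"k":63,"q":57,"qj":43,"roc":75},96],"ts":{"n":{"c":52,"exl":80,"ip":64},"sk":59,"svv":18,"t":58,"vlq":{"dhr":72,"hqo":99}}}
After op 12 (replace /qh/1/gdz 28): {"qh":[51,{"eff":11,"gdz":28,"k":84,"u":98},{"k":63,"q":57,"qj":43,"roc":75},96],"ts":{"n":{"c":52,"exl":80,"ip":64},"sk":59,"svv":18,"t":58,"vlq":{"dhr":72,"hqo":99}}}
After op 13 (remove /qh/1): {"qh":[51,{"k":63,"q":57,"qj":43,"roc":75},96],"ts":{"n":{"c":52,"exl":80,"ip":64},"sk":59,"svv":18,"t":58,"vlq":{"dhr":72,"hqo":99}}}
After op 14 (add /ts/n/lew 30): {"qh":[51,{"k":63,"q":57,"qj":43,"roc":75},96],"ts":{"n":{"c":52,"exl":80,"ip":64,"lew":30},"sk":59,"svv":18,"t":58,"vlq":{"dhr":72,"hqo":99}}}
After op 15 (replace /qh/1 95): {"qh":[51,95,96],"ts":{"n":{"c":52,"exl":80,"ip":64,"lew":30},"sk":59,"svv":18,"t":58,"vlq":{"dhr":72,"hqo":99}}}
After op 16 (remove /ts/svv): {"qh":[51,95,96],"ts":{"n":{"c":52,"exl":80,"ip":64,"lew":30},"sk":59,"t":58,"vlq":{"dhr":72,"hqo":99}}}
After op 17 (add /qh/3 80): {"qh":[51,95,96,80],"ts":{"n":{"c":52,"exl":80,"ip":64,"lew":30},"sk":59,"t":58,"vlq":{"dhr":72,"hqo":99}}}
Size at the root: 2

Answer: 2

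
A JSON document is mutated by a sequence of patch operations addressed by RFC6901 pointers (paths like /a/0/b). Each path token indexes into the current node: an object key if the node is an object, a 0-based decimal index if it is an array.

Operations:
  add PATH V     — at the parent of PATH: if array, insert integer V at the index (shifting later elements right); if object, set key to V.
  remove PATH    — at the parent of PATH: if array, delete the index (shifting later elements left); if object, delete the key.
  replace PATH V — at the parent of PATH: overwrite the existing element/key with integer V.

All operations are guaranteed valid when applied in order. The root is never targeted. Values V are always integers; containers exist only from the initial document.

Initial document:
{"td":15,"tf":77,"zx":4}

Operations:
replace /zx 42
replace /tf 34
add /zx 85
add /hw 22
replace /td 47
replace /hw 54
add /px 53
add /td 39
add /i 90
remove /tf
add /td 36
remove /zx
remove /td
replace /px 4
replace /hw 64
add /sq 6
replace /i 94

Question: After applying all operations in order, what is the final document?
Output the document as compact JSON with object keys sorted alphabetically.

After op 1 (replace /zx 42): {"td":15,"tf":77,"zx":42}
After op 2 (replace /tf 34): {"td":15,"tf":34,"zx":42}
After op 3 (add /zx 85): {"td":15,"tf":34,"zx":85}
After op 4 (add /hw 22): {"hw":22,"td":15,"tf":34,"zx":85}
After op 5 (replace /td 47): {"hw":22,"td":47,"tf":34,"zx":85}
After op 6 (replace /hw 54): {"hw":54,"td":47,"tf":34,"zx":85}
After op 7 (add /px 53): {"hw":54,"px":53,"td":47,"tf":34,"zx":85}
After op 8 (add /td 39): {"hw":54,"px":53,"td":39,"tf":34,"zx":85}
After op 9 (add /i 90): {"hw":54,"i":90,"px":53,"td":39,"tf":34,"zx":85}
After op 10 (remove /tf): {"hw":54,"i":90,"px":53,"td":39,"zx":85}
After op 11 (add /td 36): {"hw":54,"i":90,"px":53,"td":36,"zx":85}
After op 12 (remove /zx): {"hw":54,"i":90,"px":53,"td":36}
After op 13 (remove /td): {"hw":54,"i":90,"px":53}
After op 14 (replace /px 4): {"hw":54,"i":90,"px":4}
After op 15 (replace /hw 64): {"hw":64,"i":90,"px":4}
After op 16 (add /sq 6): {"hw":64,"i":90,"px":4,"sq":6}
After op 17 (replace /i 94): {"hw":64,"i":94,"px":4,"sq":6}

Answer: {"hw":64,"i":94,"px":4,"sq":6}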